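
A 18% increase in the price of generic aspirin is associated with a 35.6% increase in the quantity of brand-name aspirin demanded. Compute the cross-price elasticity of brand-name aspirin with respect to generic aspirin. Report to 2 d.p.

1.98

ε = (%ΔQ of brand-name aspirin) / (%ΔP of generic aspirin) = (35.6%) / (18%) ≈ 1.98.
Positive cross-price elasticity: substitutes.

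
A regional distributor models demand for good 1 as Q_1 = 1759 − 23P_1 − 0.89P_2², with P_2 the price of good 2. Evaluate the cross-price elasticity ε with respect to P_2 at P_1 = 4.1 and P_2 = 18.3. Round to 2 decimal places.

-0.44

At P_1 = 4.1 and P_2 = 18.3: Q_1 = 1366.648.
∂Q_1/∂P_2 = -1.78P_2 = -1.78(18.3) = -32.5740.
ε = (∂Q_1/∂P_2)(P_2/Q_1) = -32.5740 × (18.3/1366.648) ≈ -0.44.
ε < 0: complements.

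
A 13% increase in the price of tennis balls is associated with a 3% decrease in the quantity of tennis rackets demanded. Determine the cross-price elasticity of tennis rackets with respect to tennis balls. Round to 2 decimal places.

ε = (%ΔQ of tennis rackets) / (%ΔP of tennis balls) = (-3%) / (13%) ≈ -0.23.

-0.23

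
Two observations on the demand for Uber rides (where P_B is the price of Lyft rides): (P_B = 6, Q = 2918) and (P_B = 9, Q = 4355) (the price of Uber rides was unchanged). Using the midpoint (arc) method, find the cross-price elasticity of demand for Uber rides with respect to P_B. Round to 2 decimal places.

ΔQ_A = 4355 − 2918 = 1437; ΔP_B = 9 − 6 = 3.
Midpoints: Q̄_A = 3636.5, P̄_B = 7.50.
ε = (ΔQ_A/Q̄_A)/(ΔP_B/P̄_B) = (1437/3636.5)/(3/7.50) ≈ 0.99.
ε > 0: Uber rides and Lyft rides are substitutes.

0.99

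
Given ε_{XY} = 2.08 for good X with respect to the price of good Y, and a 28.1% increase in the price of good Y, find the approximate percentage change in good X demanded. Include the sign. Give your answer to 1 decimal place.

58.4%

%ΔQ ≈ ε × %ΔP of good Y = 2.08 × (28.1%) = 58.4%.
Demand for good X rises by about 58.4%.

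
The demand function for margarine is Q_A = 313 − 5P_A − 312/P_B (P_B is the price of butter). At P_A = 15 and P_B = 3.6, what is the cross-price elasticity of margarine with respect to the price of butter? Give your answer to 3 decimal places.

At P_A = 15 and P_B = 3.6: Q_A = 151.333.
∂Q_A/∂P_B = 312/P_B² = 24.0741.
ε = (∂Q_A/∂P_B)(P_B/Q_A) = 24.0741 × (3.6/151.333) ≈ 0.573.
ε > 0: substitutes.

0.573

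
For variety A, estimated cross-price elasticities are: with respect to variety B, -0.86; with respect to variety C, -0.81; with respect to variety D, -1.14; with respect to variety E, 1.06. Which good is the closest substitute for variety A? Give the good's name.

variety E

Substitutes have ε > 0. Among the positive values, 1.06 (variety E) is largest.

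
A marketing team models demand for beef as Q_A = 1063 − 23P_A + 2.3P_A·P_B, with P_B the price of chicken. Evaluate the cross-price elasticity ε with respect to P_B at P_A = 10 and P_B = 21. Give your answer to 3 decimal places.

0.367

At P_A = 10 and P_B = 21: Q_A = 1316.
∂Q_A/∂P_B = 2.3P_A = 2.3(10) = 23.0000.
ε = (∂Q_A/∂P_B)(P_B/Q_A) = 23.0000 × (21/1316) ≈ 0.367.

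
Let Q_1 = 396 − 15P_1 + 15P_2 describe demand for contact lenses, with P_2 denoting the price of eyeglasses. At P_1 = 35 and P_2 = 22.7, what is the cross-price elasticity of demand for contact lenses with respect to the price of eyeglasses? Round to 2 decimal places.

At P_1 = 35 and P_2 = 22.7: Q_1 = 211.5.
∂Q_1/∂P_2 = 15.
ε = (∂Q_1/∂P_2)(P_2/Q_1) = 15 × (22.7/211.5) ≈ 1.61.
Since ε > 0, contact lenses and eyeglasses are substitutes.

1.61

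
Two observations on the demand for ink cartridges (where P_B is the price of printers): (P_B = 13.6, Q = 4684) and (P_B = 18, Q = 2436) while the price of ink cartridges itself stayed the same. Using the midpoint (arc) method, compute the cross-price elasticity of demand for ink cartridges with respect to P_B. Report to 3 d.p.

ΔQ_A = 2436 − 4684 = -2248; ΔP_B = 18 − 13.6 = 4.4.
Midpoints: Q̄_A = 3560.0, P̄_B = 15.80.
ε = (ΔQ_A/Q̄_A)/(ΔP_B/P̄_B) = (-2248/3560.0)/(4.4/15.80) ≈ -2.268.
ε < 0: ink cartridges and printers are complements.

-2.268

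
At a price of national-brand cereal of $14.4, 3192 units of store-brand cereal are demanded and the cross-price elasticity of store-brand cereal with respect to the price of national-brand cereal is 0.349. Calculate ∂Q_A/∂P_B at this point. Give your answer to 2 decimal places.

ε = (∂Q_A/∂P_B)·(P_B/Q_A) ⇒ ∂Q_A/∂P_B = ε·Q_A/P_B = 0.349 × 3192/14.4 ≈ 77.36.

77.36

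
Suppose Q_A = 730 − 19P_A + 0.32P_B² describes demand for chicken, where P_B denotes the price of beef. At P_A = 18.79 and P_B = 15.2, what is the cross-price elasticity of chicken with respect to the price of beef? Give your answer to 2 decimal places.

0.33

At P_A = 18.79 and P_B = 15.2: Q_A = 446.923.
∂Q_A/∂P_B = 0.64P_B = 0.64(15.2) = 9.7280.
ε = (∂Q_A/∂P_B)(P_B/Q_A) = 9.7280 × (15.2/446.923) ≈ 0.33.
ε > 0: substitutes.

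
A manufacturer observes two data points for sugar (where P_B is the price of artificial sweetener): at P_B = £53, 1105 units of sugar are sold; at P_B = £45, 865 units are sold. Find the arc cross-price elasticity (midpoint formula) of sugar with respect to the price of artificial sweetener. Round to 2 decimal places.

ΔQ_A = 865 − 1105 = -240; ΔP_B = 45 − 53 = -8.
Midpoints: Q̄_A = 985.0, P̄_B = 49.00.
ε = (ΔQ_A/Q̄_A)/(ΔP_B/P̄_B) = (-240/985.0)/(-8/49.00) ≈ 1.49.

1.49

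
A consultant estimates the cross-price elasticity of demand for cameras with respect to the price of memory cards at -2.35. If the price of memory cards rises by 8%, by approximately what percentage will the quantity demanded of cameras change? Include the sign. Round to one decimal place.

%ΔQ ≈ ε × %ΔP of memory cards = -2.35 × (8%) = -18.8%.

-18.8%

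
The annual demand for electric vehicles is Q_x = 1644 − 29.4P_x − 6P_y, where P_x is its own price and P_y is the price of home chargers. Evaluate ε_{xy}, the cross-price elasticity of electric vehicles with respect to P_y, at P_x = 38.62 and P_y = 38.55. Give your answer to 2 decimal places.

At P_x = 38.62 and P_y = 38.55: Q_x = 277.272.
∂Q_x/∂P_y = -6.
ε = (∂Q_x/∂P_y)(P_y/Q_x) = -6 × (38.55/277.272) ≈ -0.83.
Since ε < 0, electric vehicles and home chargers are complements.

-0.83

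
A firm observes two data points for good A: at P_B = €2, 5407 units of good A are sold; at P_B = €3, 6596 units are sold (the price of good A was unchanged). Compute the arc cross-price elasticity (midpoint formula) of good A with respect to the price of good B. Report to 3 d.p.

0.495

ΔQ_A = 6596 − 5407 = 1189; ΔP_B = 3 − 2 = 1.
Midpoints: Q̄_A = 6001.5, P̄_B = 2.50.
ε = (ΔQ_A/Q̄_A)/(ΔP_B/P̄_B) = (1189/6001.5)/(1/2.50) ≈ 0.495.
ε > 0: good A and good B are substitutes.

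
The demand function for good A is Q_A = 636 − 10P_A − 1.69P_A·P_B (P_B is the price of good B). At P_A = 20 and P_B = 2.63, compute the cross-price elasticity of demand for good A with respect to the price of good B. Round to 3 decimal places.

-0.256

At P_A = 20 and P_B = 2.63: Q_A = 347.106.
∂Q_A/∂P_B = -1.69P_A = -1.69(20) = -33.8000.
ε = (∂Q_A/∂P_B)(P_B/Q_A) = -33.8000 × (2.63/347.106) ≈ -0.256.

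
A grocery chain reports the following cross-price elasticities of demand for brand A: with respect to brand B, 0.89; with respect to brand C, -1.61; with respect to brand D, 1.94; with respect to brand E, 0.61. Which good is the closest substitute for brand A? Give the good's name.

Substitutes have ε > 0. Among the positive values, 1.94 (brand D) is largest.

brand D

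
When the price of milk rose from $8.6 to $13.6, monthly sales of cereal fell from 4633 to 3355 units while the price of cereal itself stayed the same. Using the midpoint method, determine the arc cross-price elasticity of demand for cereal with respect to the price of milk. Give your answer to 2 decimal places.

ΔQ_A = 3355 − 4633 = -1278; ΔP_B = 13.6 − 8.6 = 5.
Midpoints: Q̄_A = 3994.0, P̄_B = 11.10.
ε = (ΔQ_A/Q̄_A)/(ΔP_B/P̄_B) = (-1278/3994.0)/(5/11.10) ≈ -0.71.
ε < 0: cereal and milk are complements.

-0.71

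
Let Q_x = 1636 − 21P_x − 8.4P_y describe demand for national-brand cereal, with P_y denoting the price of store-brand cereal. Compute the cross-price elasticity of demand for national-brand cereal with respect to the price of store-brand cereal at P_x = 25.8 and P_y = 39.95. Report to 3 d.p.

At P_x = 25.8 and P_y = 39.95: Q_x = 758.62.
∂Q_x/∂P_y = -8.4.
ε = (∂Q_x/∂P_y)(P_y/Q_x) = -8.4 × (39.95/758.62) ≈ -0.442.

-0.442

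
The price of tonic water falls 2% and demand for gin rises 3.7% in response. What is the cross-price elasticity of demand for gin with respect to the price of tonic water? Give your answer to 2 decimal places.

ε = (%ΔQ of gin) / (%ΔP of tonic water) = (3.7%) / (-2%) ≈ -1.85.

-1.85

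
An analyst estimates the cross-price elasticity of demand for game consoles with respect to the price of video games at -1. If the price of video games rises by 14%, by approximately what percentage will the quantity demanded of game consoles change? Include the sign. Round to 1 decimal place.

%ΔQ ≈ ε × %ΔP of video games = -1 × (14%) = -14.0%.

-14.0%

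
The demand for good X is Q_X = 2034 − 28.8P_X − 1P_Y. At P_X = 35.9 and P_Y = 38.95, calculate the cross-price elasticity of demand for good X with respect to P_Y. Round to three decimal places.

At P_X = 35.9 and P_Y = 38.95: Q_X = 961.13.
∂Q_X/∂P_Y = -1.
ε = (∂Q_X/∂P_Y)(P_Y/Q_X) = -1 × (38.95/961.13) ≈ -0.041.

-0.041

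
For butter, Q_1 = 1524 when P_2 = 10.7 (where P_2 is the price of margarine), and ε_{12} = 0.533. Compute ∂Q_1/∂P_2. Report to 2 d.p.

ε = (∂Q_1/∂P_2)·(P_2/Q_1) ⇒ ∂Q_1/∂P_2 = ε·Q_1/P_2 = 0.533 × 1524/10.7 ≈ 75.92.

75.92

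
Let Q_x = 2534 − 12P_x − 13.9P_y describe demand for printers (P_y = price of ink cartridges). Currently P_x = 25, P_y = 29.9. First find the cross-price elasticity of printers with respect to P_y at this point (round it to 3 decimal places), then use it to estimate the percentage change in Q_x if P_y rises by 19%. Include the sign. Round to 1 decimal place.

At P_x = 25, P_y = 29.9: Q_x = 1818.39.
∂Q_x/∂P_y = -13.9.
ε = (∂Q_x/∂P_y)(P_y/Q_x) = -13.9000 × 29.9/1818.39 ≈ -0.229.
%ΔQ_x ≈ ε × %ΔP_y = -0.229 × (19%) = -4.4%.

-4.4%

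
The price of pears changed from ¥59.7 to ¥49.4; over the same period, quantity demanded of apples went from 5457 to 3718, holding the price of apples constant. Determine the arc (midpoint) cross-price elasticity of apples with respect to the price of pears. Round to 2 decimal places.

ΔQ_A = 3718 − 5457 = -1739; ΔP_B = 49.4 − 59.7 = -10.3.
Midpoints: Q̄_A = 4587.5, P̄_B = 54.55.
ε = (ΔQ_A/Q̄_A)/(ΔP_B/P̄_B) = (-1739/4587.5)/(-10.3/54.55) ≈ 2.01.

2.01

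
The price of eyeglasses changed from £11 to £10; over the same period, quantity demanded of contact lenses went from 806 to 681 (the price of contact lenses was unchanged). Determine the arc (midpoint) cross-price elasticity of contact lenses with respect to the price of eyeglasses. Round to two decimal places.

ΔQ_A = 681 − 806 = -125; ΔP_B = 10 − 11 = -1.
Midpoints: Q̄_A = 743.5, P̄_B = 10.50.
ε = (ΔQ_A/Q̄_A)/(ΔP_B/P̄_B) = (-125/743.5)/(-1/10.50) ≈ 1.77.
ε > 0: contact lenses and eyeglasses are substitutes.

1.77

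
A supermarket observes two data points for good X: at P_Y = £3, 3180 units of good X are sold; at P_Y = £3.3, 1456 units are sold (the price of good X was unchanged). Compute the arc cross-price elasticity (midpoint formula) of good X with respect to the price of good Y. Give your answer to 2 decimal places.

ΔQ_X = 1456 − 3180 = -1724; ΔP_Y = 3.3 − 3 = 0.3.
Midpoints: Q̄_X = 2318.0, P̄_Y = 3.15.
ε = (ΔQ_X/Q̄_X)/(ΔP_Y/P̄_Y) = (-1724/2318.0)/(0.3/3.15) ≈ -7.81.
ε < 0: good X and good Y are complements.

-7.81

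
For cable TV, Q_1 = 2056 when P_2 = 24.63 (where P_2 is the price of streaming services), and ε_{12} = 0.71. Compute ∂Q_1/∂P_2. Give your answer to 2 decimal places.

ε = (∂Q_1/∂P_2)·(P_2/Q_1) ⇒ ∂Q_1/∂P_2 = ε·Q_1/P_2 = 0.71 × 2056/24.63 ≈ 59.27.

59.27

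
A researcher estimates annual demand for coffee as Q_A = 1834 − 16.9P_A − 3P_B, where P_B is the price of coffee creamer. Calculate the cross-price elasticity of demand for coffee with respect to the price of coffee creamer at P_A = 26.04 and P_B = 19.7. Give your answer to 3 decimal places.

At P_A = 26.04 and P_B = 19.7: Q_A = 1334.824.
∂Q_A/∂P_B = -3.
ε = (∂Q_A/∂P_B)(P_B/Q_A) = -3 × (19.7/1334.824) ≈ -0.044.
Since ε < 0, coffee and coffee creamer are complements.

-0.044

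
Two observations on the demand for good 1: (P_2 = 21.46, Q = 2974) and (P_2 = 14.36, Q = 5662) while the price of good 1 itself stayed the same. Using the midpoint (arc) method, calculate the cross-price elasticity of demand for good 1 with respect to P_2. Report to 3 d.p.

ΔQ_1 = 5662 − 2974 = 2688; ΔP_2 = 14.36 − 21.46 = -7.1.
Midpoints: Q̄_1 = 4318.0, P̄_2 = 17.91.
ε = (ΔQ_1/Q̄_1)/(ΔP_2/P̄_2) = (2688/4318.0)/(-7.1/17.91) ≈ -1.570.
ε < 0: good 1 and good 2 are complements.

-1.570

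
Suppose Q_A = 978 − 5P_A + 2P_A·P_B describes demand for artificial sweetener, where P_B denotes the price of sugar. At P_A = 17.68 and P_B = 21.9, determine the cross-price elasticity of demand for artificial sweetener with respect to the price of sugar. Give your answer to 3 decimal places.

0.465

At P_A = 17.68 and P_B = 21.9: Q_A = 1663.984.
∂Q_A/∂P_B = 2P_A = 2(17.68) = 35.3600.
ε = (∂Q_A/∂P_B)(P_B/Q_A) = 35.3600 × (21.9/1663.984) ≈ 0.465.
ε > 0: substitutes.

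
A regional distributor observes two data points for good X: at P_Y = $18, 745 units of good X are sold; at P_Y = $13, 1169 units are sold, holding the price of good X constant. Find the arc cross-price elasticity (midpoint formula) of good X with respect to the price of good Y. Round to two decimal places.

-1.37

ΔQ_X = 1169 − 745 = 424; ΔP_Y = 13 − 18 = -5.
Midpoints: Q̄_X = 957.0, P̄_Y = 15.50.
ε = (ΔQ_X/Q̄_X)/(ΔP_Y/P̄_Y) = (424/957.0)/(-5/15.50) ≈ -1.37.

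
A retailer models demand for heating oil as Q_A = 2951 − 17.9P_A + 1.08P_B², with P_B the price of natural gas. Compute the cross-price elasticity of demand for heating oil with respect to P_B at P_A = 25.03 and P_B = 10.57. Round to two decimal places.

0.09

At P_A = 25.03 and P_B = 10.57: Q_A = 2623.626.
∂Q_A/∂P_B = 2.16P_B = 2.16(10.57) = 22.8312.
ε = (∂Q_A/∂P_B)(P_B/Q_A) = 22.8312 × (10.57/2623.626) ≈ 0.09.
ε > 0: substitutes.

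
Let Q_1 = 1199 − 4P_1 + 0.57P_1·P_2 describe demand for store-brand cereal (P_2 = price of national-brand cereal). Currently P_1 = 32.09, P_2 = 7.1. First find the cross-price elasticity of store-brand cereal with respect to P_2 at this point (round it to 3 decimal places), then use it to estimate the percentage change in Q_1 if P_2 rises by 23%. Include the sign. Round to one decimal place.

2.5%

At P_1 = 32.09, P_2 = 7.1: Q_1 = 1200.508.
∂Q_1/∂P_2 = 0.57P_1 = 18.2913.
ε = (∂Q_1/∂P_2)(P_2/Q_1) = 18.2913 × 7.1/1200.508 ≈ 0.108.
%ΔQ_1 ≈ ε × %ΔP_2 = 0.108 × (23%) = 2.5%.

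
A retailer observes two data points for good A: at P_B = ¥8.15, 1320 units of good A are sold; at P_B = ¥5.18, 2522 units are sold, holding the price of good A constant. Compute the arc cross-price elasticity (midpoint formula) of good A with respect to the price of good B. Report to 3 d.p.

ΔQ_A = 2522 − 1320 = 1202; ΔP_B = 5.18 − 8.15 = -2.97.
Midpoints: Q̄_A = 1921.0, P̄_B = 6.67.
ε = (ΔQ_A/Q̄_A)/(ΔP_B/P̄_B) = (1202/1921.0)/(-2.97/6.67) ≈ -1.404.

-1.404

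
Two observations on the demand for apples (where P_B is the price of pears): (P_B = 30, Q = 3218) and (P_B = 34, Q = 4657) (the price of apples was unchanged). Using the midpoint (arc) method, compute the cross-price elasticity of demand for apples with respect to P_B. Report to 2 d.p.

2.92

ΔQ_A = 4657 − 3218 = 1439; ΔP_B = 34 − 30 = 4.
Midpoints: Q̄_A = 3937.5, P̄_B = 32.00.
ε = (ΔQ_A/Q̄_A)/(ΔP_B/P̄_B) = (1439/3937.5)/(4/32.00) ≈ 2.92.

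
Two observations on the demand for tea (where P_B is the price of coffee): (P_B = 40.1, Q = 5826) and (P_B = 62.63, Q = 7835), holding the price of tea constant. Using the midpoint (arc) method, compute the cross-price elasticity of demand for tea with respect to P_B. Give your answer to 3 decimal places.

ΔQ_A = 7835 − 5826 = 2009; ΔP_B = 62.63 − 40.1 = 22.53.
Midpoints: Q̄_A = 6830.5, P̄_B = 51.37.
ε = (ΔQ_A/Q̄_A)/(ΔP_B/P̄_B) = (2009/6830.5)/(22.53/51.37) ≈ 0.671.

0.671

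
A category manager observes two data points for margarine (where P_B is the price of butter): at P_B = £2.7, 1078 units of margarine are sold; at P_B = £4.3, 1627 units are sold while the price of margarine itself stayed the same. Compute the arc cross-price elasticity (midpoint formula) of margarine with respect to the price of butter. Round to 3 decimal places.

0.888

ΔQ_A = 1627 − 1078 = 549; ΔP_B = 4.3 − 2.7 = 1.6.
Midpoints: Q̄_A = 1352.5, P̄_B = 3.50.
ε = (ΔQ_A/Q̄_A)/(ΔP_B/P̄_B) = (549/1352.5)/(1.6/3.50) ≈ 0.888.
ε > 0: margarine and butter are substitutes.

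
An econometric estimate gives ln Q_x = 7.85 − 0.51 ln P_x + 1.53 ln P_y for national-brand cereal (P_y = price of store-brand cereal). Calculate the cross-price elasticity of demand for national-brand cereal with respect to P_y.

In a log-linear (constant-elasticity) demand function, the coefficient on ln P_y is the cross-price elasticity.
ε = 1.53. Positive, so national-brand cereal and store-brand cereal are substitutes.

1.53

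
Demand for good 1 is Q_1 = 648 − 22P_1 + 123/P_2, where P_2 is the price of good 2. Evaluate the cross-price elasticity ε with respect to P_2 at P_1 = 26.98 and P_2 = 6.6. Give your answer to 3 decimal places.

At P_1 = 26.98 and P_2 = 6.6: Q_1 = 73.076.
∂Q_1/∂P_2 = −123/P_2² = -2.8237.
ε = (∂Q_1/∂P_2)(P_2/Q_1) = -2.8237 × (6.6/73.076) ≈ -0.255.
ε < 0: complements.

-0.255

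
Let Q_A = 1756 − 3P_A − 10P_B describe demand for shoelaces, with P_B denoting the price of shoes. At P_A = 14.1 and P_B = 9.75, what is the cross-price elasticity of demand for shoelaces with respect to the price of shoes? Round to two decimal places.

-0.06

At P_A = 14.1 and P_B = 9.75: Q_A = 1616.2.
∂Q_A/∂P_B = -10.
ε = (∂Q_A/∂P_B)(P_B/Q_A) = -10 × (9.75/1616.2) ≈ -0.06.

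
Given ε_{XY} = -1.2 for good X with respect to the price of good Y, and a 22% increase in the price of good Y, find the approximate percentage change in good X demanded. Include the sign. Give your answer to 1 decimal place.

-26.4%

%ΔQ ≈ ε × %ΔP of good Y = -1.2 × (22%) = -26.4%.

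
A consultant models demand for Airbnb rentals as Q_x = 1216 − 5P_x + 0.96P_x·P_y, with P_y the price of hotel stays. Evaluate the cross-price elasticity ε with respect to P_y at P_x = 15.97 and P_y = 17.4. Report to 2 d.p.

At P_x = 15.97 and P_y = 17.4: Q_x = 1402.913.
∂Q_x/∂P_y = 0.96P_x = 0.96(15.97) = 15.3312.
ε = (∂Q_x/∂P_y)(P_y/Q_x) = 15.3312 × (17.4/1402.913) ≈ 0.19.
ε > 0: substitutes.

0.19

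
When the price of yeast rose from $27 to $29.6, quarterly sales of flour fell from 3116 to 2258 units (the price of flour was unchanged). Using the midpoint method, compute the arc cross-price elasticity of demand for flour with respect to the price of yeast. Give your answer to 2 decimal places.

-3.48

ΔQ_A = 2258 − 3116 = -858; ΔP_B = 29.6 − 27 = 2.6.
Midpoints: Q̄_A = 2687.0, P̄_B = 28.30.
ε = (ΔQ_A/Q̄_A)/(ΔP_B/P̄_B) = (-858/2687.0)/(2.6/28.30) ≈ -3.48.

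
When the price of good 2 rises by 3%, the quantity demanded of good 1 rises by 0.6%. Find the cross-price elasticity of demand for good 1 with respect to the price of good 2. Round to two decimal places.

ε = (%ΔQ of good 1) / (%ΔP of good 2) = (0.6%) / (3%) ≈ 0.20.

0.20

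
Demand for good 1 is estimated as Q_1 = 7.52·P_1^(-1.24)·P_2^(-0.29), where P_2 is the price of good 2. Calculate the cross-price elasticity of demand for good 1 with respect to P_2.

In a log-linear (constant-elasticity) demand function, the coefficient on the exponent of P_2 is the cross-price elasticity.
ε = -0.29. Negative, so good 1 and good 2 are complements.

-0.29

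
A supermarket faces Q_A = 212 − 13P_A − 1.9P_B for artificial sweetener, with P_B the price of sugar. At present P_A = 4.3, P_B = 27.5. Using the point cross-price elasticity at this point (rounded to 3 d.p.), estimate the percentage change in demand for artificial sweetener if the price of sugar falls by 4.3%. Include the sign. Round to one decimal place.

At P_A = 4.3, P_B = 27.5: Q_A = 103.85.
∂Q_A/∂P_B = -1.9.
ε = (∂Q_A/∂P_B)(P_B/Q_A) = -1.9000 × 27.5/103.85 ≈ -0.503.
%ΔQ_A ≈ ε × %ΔP_B = -0.503 × (-4.3%) = 2.2%.

2.2%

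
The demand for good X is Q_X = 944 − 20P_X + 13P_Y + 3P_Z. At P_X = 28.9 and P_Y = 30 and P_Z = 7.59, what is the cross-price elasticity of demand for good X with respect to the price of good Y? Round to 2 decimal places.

0.50

At P_X = 28.9 and P_Y = 30 and P_Z = 7.59: Q_X = 778.77.
∂Q_X/∂P_Y = 13.
ε = (∂Q_X/∂P_Y)(P_Y/Q_X) = 13 × (30/778.77) ≈ 0.50.
Since ε > 0, good X and good Y are substitutes.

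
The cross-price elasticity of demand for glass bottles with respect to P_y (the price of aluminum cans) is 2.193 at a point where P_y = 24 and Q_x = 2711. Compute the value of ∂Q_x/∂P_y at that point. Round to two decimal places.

ε = (∂Q_x/∂P_y)·(P_y/Q_x) ⇒ ∂Q_x/∂P_y = ε·Q_x/P_y = 2.193 × 2711/24 ≈ 247.72.

247.72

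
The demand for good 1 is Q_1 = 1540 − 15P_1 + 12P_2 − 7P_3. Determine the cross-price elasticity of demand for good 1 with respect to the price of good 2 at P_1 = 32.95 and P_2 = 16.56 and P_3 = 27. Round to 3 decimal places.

0.188

At P_1 = 32.95 and P_2 = 16.56 and P_3 = 27: Q_1 = 1055.47.
∂Q_1/∂P_2 = 12.
ε = (∂Q_1/∂P_2)(P_2/Q_1) = 12 × (16.56/1055.47) ≈ 0.188.
Since ε > 0, good 1 and good 2 are substitutes.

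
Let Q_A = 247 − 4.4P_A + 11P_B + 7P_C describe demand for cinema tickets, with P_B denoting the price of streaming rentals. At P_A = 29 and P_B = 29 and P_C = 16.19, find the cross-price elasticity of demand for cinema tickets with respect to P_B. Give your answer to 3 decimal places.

0.578

At P_A = 29 and P_B = 29 and P_C = 16.19: Q_A = 551.73.
∂Q_A/∂P_B = 11.
ε = (∂Q_A/∂P_B)(P_B/Q_A) = 11 × (29/551.73) ≈ 0.578.
Since ε > 0, cinema tickets and streaming rentals are substitutes.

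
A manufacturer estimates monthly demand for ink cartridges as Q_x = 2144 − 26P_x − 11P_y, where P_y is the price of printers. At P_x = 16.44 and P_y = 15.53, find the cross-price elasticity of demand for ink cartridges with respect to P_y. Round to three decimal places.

-0.111

At P_x = 16.44 and P_y = 15.53: Q_x = 1545.73.
∂Q_x/∂P_y = -11.
ε = (∂Q_x/∂P_y)(P_y/Q_x) = -11 × (15.53/1545.73) ≈ -0.111.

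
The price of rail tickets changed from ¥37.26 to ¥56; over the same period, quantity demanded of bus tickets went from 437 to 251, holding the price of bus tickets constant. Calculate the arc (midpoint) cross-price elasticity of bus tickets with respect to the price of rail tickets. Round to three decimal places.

ΔQ_A = 251 − 437 = -186; ΔP_B = 56 − 37.26 = 18.74.
Midpoints: Q̄_A = 344.0, P̄_B = 46.63.
ε = (ΔQ_A/Q̄_A)/(ΔP_B/P̄_B) = (-186/344.0)/(18.74/46.63) ≈ -1.345.
ε < 0: bus tickets and rail tickets are complements.

-1.345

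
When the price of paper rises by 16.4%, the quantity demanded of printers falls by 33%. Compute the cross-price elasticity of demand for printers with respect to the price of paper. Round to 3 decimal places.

ε = (%ΔQ of printers) / (%ΔP of paper) = (-33%) / (16.4%) ≈ -2.012.
Negative cross-price elasticity: complements.

-2.012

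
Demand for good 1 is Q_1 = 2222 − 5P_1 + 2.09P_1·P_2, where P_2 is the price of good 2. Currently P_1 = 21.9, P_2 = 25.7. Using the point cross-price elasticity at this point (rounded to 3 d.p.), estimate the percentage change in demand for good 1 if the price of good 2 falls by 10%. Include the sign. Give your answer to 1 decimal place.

At P_1 = 21.9, P_2 = 25.7: Q_1 = 3288.815.
∂Q_1/∂P_2 = 2.09P_1 = 45.7710.
ε = (∂Q_1/∂P_2)(P_2/Q_1) = 45.7710 × 25.7/3288.815 ≈ 0.358.
%ΔQ_1 ≈ ε × %ΔP_2 = 0.358 × (-10%) = -3.6%.

-3.6%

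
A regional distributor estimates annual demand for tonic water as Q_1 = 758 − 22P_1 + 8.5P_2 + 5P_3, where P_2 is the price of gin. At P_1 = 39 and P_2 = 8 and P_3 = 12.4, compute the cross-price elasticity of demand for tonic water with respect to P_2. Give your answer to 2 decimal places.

At P_1 = 39 and P_2 = 8 and P_3 = 12.4: Q_1 = 30.
∂Q_1/∂P_2 = 8.5.
ε = (∂Q_1/∂P_2)(P_2/Q_1) = 8.5 × (8/30) ≈ 2.27.

2.27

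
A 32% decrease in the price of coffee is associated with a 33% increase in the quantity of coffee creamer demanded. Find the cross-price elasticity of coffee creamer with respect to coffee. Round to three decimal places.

ε = (%ΔQ of coffee creamer) / (%ΔP of coffee) = (33%) / (-32%) ≈ -1.031.
Negative cross-price elasticity: complements.

-1.031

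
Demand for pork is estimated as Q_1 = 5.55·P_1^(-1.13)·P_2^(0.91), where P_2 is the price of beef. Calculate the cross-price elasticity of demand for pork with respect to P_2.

0.91

In a log-linear (constant-elasticity) demand function, the coefficient on the exponent of P_2 is the cross-price elasticity.
ε = 0.91. Positive, so pork and beef are substitutes.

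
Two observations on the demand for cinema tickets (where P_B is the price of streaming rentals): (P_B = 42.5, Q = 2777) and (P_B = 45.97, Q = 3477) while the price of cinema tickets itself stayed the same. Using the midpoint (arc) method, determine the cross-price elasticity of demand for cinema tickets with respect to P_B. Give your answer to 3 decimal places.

ΔQ_A = 3477 − 2777 = 700; ΔP_B = 45.97 − 42.5 = 3.47.
Midpoints: Q̄_A = 3127.0, P̄_B = 44.23.
ε = (ΔQ_A/Q̄_A)/(ΔP_B/P̄_B) = (700/3127.0)/(3.47/44.23) ≈ 2.854.
ε > 0: cinema tickets and streaming rentals are substitutes.

2.854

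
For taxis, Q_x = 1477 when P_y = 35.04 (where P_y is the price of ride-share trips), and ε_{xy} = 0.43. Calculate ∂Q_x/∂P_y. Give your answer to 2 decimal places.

ε = (∂Q_x/∂P_y)·(P_y/Q_x) ⇒ ∂Q_x/∂P_y = ε·Q_x/P_y = 0.43 × 1477/35.04 ≈ 18.13.

18.13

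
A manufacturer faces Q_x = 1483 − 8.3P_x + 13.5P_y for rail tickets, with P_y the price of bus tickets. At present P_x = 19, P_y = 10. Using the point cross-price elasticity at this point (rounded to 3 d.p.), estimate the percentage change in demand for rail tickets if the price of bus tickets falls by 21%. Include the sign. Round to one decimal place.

At P_x = 19, P_y = 10: Q_x = 1460.3.
∂Q_x/∂P_y = 13.5.
ε = (∂Q_x/∂P_y)(P_y/Q_x) = 13.5000 × 10/1460.3 ≈ 0.092.
%ΔQ_x ≈ ε × %ΔP_y = 0.092 × (-21%) = -1.9%.

-1.9%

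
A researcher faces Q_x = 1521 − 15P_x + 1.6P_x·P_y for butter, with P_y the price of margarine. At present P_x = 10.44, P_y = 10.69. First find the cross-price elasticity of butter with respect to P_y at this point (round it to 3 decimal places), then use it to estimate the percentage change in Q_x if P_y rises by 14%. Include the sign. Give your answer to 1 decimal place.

At P_x = 10.44, P_y = 10.69: Q_x = 1542.966.
∂Q_x/∂P_y = 1.6P_x = 16.7040.
ε = (∂Q_x/∂P_y)(P_y/Q_x) = 16.7040 × 10.69/1542.966 ≈ 0.116.
%ΔQ_x ≈ ε × %ΔP_y = 0.116 × (14%) = 1.6%.

1.6%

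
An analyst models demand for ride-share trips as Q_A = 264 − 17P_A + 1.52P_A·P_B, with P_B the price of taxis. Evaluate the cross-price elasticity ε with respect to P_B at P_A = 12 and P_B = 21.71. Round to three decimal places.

0.868

At P_A = 12 and P_B = 21.71: Q_A = 455.990.
∂Q_A/∂P_B = 1.52P_A = 1.52(12) = 18.2400.
ε = (∂Q_A/∂P_B)(P_B/Q_A) = 18.2400 × (21.71/455.990) ≈ 0.868.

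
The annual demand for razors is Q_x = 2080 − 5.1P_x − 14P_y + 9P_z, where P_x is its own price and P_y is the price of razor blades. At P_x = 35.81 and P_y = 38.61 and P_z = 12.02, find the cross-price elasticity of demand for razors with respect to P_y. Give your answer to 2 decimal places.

At P_x = 35.81 and P_y = 38.61 and P_z = 12.02: Q_x = 1465.009.
∂Q_x/∂P_y = -14.
ε = (∂Q_x/∂P_y)(P_y/Q_x) = -14 × (38.61/1465.009) ≈ -0.37.
Since ε < 0, razors and razor blades are complements.

-0.37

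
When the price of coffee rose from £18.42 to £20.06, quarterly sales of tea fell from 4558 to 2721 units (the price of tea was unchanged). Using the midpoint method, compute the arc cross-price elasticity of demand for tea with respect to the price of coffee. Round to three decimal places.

ΔQ_A = 2721 − 4558 = -1837; ΔP_B = 20.06 − 18.42 = 1.64.
Midpoints: Q̄_A = 3639.5, P̄_B = 19.24.
ε = (ΔQ_A/Q̄_A)/(ΔP_B/P̄_B) = (-1837/3639.5)/(1.64/19.24) ≈ -5.921.

-5.921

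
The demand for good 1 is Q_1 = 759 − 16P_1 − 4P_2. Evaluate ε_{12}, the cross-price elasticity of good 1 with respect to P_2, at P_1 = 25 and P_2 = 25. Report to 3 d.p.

-0.386

At P_1 = 25 and P_2 = 25: Q_1 = 259.
∂Q_1/∂P_2 = -4.
ε = (∂Q_1/∂P_2)(P_2/Q_1) = -4 × (25/259) ≈ -0.386.
Since ε < 0, good 1 and good 2 are complements.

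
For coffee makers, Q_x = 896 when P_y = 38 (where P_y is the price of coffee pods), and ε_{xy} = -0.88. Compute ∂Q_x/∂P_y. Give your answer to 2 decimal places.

-20.75

ε = (∂Q_x/∂P_y)·(P_y/Q_x) ⇒ ∂Q_x/∂P_y = ε·Q_x/P_y = -0.88 × 896/38 ≈ -20.75.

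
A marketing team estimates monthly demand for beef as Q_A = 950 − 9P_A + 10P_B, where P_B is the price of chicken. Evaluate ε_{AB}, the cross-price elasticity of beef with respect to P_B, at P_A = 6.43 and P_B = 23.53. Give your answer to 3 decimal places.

At P_A = 6.43 and P_B = 23.53: Q_A = 1127.43.
∂Q_A/∂P_B = 10.
ε = (∂Q_A/∂P_B)(P_B/Q_A) = 10 × (23.53/1127.43) ≈ 0.209.
Since ε > 0, beef and chicken are substitutes.

0.209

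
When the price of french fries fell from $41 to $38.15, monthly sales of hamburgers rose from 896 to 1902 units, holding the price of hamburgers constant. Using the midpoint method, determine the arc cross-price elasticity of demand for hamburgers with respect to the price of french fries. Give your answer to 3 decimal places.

-9.985

ΔQ_A = 1902 − 896 = 1006; ΔP_B = 38.15 − 41 = -2.85.
Midpoints: Q̄_A = 1399.0, P̄_B = 39.58.
ε = (ΔQ_A/Q̄_A)/(ΔP_B/P̄_B) = (1006/1399.0)/(-2.85/39.58) ≈ -9.985.
ε < 0: hamburgers and french fries are complements.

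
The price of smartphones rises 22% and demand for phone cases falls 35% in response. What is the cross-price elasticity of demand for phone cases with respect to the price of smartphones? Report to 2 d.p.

ε = (%ΔQ of phone cases) / (%ΔP of smartphones) = (-35%) / (22%) ≈ -1.59.

-1.59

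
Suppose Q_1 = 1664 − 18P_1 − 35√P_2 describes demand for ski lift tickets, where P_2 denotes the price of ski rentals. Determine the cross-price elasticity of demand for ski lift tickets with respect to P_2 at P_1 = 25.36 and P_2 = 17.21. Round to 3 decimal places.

-0.068

At P_1 = 25.36 and P_2 = 17.21: Q_1 = 1062.323.
∂Q_1/∂P_2 = -35/(2√P_2) = -35/(2√17.21) = -4.2184.
ε = (∂Q_1/∂P_2)(P_2/Q_1) = -4.2184 × (17.21/1062.323) ≈ -0.068.
ε < 0: complements.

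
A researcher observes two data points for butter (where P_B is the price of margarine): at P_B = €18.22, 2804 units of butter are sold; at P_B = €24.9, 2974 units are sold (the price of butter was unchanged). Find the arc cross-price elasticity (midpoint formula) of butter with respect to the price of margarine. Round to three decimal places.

ΔQ_A = 2974 − 2804 = 170; ΔP_B = 24.9 − 18.22 = 6.68.
Midpoints: Q̄_A = 2889.0, P̄_B = 21.56.
ε = (ΔQ_A/Q̄_A)/(ΔP_B/P̄_B) = (170/2889.0)/(6.68/21.56) ≈ 0.190.
ε > 0: butter and margarine are substitutes.

0.190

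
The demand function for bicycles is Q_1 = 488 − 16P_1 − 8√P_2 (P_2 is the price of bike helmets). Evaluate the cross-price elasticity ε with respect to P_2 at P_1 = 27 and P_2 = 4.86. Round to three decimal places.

-0.230

At P_1 = 27 and P_2 = 4.86: Q_1 = 38.364.
∂Q_1/∂P_2 = -8/(2√P_2) = -8/(2√4.86) = -1.8144.
ε = (∂Q_1/∂P_2)(P_2/Q_1) = -1.8144 × (4.86/38.364) ≈ -0.230.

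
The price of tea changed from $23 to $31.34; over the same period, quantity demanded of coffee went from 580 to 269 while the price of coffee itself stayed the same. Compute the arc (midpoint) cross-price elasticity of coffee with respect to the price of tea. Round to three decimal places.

ΔQ_A = 269 − 580 = -311; ΔP_B = 31.34 − 23 = 8.34.
Midpoints: Q̄_A = 424.5, P̄_B = 27.17.
ε = (ΔQ_A/Q̄_A)/(ΔP_B/P̄_B) = (-311/424.5)/(8.34/27.17) ≈ -2.387.

-2.387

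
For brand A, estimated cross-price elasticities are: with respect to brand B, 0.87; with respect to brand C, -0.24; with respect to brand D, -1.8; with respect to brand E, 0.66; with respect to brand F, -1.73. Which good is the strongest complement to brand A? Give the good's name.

brand D

Complements have ε < 0. The most negative value is -1.8 (brand D).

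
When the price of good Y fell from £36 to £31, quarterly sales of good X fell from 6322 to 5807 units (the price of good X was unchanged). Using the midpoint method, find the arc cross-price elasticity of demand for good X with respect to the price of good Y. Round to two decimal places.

ΔQ_X = 5807 − 6322 = -515; ΔP_Y = 31 − 36 = -5.
Midpoints: Q̄_X = 6064.5, P̄_Y = 33.50.
ε = (ΔQ_X/Q̄_X)/(ΔP_Y/P̄_Y) = (-515/6064.5)/(-5/33.50) ≈ 0.57.
ε > 0: good X and good Y are substitutes.

0.57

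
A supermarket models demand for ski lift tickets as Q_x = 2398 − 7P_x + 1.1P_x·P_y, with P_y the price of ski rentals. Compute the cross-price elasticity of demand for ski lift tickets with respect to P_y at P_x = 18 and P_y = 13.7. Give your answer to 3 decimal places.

At P_x = 18 and P_y = 13.7: Q_x = 2543.26.
∂Q_x/∂P_y = 1.1P_x = 1.1(18) = 19.8000.
ε = (∂Q_x/∂P_y)(P_y/Q_x) = 19.8000 × (13.7/2543.26) ≈ 0.107.
ε > 0: substitutes.

0.107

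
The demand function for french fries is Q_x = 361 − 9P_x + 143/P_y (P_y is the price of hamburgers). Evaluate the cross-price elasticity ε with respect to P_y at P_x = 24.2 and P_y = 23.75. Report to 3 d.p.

At P_x = 24.2 and P_y = 23.75: Q_x = 149.221.
∂Q_x/∂P_y = −143/P_y² = -0.2535.
ε = (∂Q_x/∂P_y)(P_y/Q_x) = -0.2535 × (23.75/149.221) ≈ -0.040.
ε < 0: complements.

-0.040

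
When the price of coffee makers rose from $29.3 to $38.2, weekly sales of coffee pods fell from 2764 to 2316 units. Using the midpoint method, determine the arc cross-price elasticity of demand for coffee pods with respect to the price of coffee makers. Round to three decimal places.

-0.669

ΔQ_A = 2316 − 2764 = -448; ΔP_B = 38.2 − 29.3 = 8.9.
Midpoints: Q̄_A = 2540.0, P̄_B = 33.75.
ε = (ΔQ_A/Q̄_A)/(ΔP_B/P̄_B) = (-448/2540.0)/(8.9/33.75) ≈ -0.669.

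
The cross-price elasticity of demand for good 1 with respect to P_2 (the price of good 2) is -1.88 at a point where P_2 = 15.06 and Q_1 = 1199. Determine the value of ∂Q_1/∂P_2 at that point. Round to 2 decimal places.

-149.68

ε = (∂Q_1/∂P_2)·(P_2/Q_1) ⇒ ∂Q_1/∂P_2 = ε·Q_1/P_2 = -1.88 × 1199/15.06 ≈ -149.68.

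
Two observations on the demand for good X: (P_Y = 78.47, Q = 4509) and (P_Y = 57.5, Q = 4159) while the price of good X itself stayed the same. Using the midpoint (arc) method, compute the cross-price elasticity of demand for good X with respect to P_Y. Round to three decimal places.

0.262

ΔQ_X = 4159 − 4509 = -350; ΔP_Y = 57.5 − 78.47 = -20.97.
Midpoints: Q̄_X = 4334.0, P̄_Y = 67.98.
ε = (ΔQ_X/Q̄_X)/(ΔP_Y/P̄_Y) = (-350/4334.0)/(-20.97/67.98) ≈ 0.262.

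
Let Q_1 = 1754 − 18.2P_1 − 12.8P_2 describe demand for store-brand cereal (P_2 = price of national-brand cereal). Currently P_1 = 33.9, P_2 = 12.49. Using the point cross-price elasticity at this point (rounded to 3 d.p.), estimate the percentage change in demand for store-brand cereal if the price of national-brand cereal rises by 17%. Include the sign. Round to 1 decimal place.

-2.8%

At P_1 = 33.9, P_2 = 12.49: Q_1 = 977.148.
∂Q_1/∂P_2 = -12.8.
ε = (∂Q_1/∂P_2)(P_2/Q_1) = -12.8000 × 12.49/977.148 ≈ -0.164.
%ΔQ_1 ≈ ε × %ΔP_2 = -0.164 × (17%) = -2.8%.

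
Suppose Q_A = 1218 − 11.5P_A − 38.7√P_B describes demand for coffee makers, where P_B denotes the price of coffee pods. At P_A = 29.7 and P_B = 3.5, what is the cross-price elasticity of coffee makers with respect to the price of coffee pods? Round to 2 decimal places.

At P_A = 29.7 and P_B = 3.5: Q_A = 804.049.
∂Q_A/∂P_B = -38.7/(2√P_B) = -38.7/(2√3.5) = -10.3430.
ε = (∂Q_A/∂P_B)(P_B/Q_A) = -10.3430 × (3.5/804.049) ≈ -0.05.

-0.05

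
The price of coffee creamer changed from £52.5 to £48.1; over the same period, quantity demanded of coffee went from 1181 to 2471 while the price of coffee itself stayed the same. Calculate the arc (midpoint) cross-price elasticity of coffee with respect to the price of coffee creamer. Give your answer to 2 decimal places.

-8.08

ΔQ_A = 2471 − 1181 = 1290; ΔP_B = 48.1 − 52.5 = -4.4.
Midpoints: Q̄_A = 1826.0, P̄_B = 50.30.
ε = (ΔQ_A/Q̄_A)/(ΔP_B/P̄_B) = (1290/1826.0)/(-4.4/50.30) ≈ -8.08.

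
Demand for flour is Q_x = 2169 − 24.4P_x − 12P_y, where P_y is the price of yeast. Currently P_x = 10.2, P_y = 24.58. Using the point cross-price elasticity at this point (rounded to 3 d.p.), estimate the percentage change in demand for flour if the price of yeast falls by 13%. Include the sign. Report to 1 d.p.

At P_x = 10.2, P_y = 24.58: Q_x = 1625.16.
∂Q_x/∂P_y = -12.
ε = (∂Q_x/∂P_y)(P_y/Q_x) = -12.0000 × 24.58/1625.16 ≈ -0.181.
%ΔQ_x ≈ ε × %ΔP_y = -0.181 × (-13%) = 2.4%.

2.4%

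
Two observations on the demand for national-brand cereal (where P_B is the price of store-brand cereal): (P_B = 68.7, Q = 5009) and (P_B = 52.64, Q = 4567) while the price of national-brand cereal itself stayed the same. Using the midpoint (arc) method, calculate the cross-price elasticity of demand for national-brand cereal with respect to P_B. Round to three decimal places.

0.349

ΔQ_A = 4567 − 5009 = -442; ΔP_B = 52.64 − 68.7 = -16.06.
Midpoints: Q̄_A = 4788.0, P̄_B = 60.67.
ε = (ΔQ_A/Q̄_A)/(ΔP_B/P̄_B) = (-442/4788.0)/(-16.06/60.67) ≈ 0.349.
ε > 0: national-brand cereal and store-brand cereal are substitutes.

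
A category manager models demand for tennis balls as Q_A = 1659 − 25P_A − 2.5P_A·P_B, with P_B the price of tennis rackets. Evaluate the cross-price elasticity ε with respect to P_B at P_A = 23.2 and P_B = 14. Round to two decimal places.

-3.04

At P_A = 23.2 and P_B = 14: Q_A = 267.
∂Q_A/∂P_B = -2.5P_A = -2.5(23.2) = -58.0000.
ε = (∂Q_A/∂P_B)(P_B/Q_A) = -58.0000 × (14/267) ≈ -3.04.
ε < 0: complements.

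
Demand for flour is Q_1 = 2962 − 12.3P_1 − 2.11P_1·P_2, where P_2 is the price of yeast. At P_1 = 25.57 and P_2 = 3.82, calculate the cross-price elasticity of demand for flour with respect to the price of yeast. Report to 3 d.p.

At P_1 = 25.57 and P_2 = 3.82: Q_1 = 2441.390.
∂Q_1/∂P_2 = -2.11P_1 = -2.11(25.57) = -53.9527.
ε = (∂Q_1/∂P_2)(P_2/Q_1) = -53.9527 × (3.82/2441.390) ≈ -0.084.
ε < 0: complements.

-0.084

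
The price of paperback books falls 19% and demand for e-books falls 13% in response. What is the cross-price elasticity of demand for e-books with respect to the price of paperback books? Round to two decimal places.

ε = (%ΔQ of e-books) / (%ΔP of paperback books) = (-13%) / (-19%) ≈ 0.68.

0.68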